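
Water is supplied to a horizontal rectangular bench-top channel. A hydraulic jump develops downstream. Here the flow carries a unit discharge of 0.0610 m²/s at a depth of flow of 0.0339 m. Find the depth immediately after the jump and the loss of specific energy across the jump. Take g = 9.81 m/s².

V₁ = q/y₁ = 0.0610/0.0339 = 1.80 m/s. Fr₁ = V₁/√(g·y₁) = 1.80/√(9.81×0.0339) = 3.12.
Bélanger equation: y₂/y₁ = ½[√(1 + 8Fr₁²) − 1] = ½[√78.89 − 1] = 3.94.
y₂ = 3.94 × 0.0339 = 0.134 m.
Head loss: ΔE = (y₂ − y₁)³/(4y₁y₂) = (0.134 − 0.0339)³/(4×0.0339×0.134) = 0.000991/0.0181 = 0.0547 m.

y₂ = 0.134 m; ΔE = 0.0547 m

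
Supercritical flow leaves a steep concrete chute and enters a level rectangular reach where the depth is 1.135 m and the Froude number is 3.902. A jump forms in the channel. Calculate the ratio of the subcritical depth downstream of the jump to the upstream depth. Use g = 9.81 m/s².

y₂/y₁ = 5.041

Fr₁ = 3.902 (given).
Sequent-depth ratio: y₂/y₁ = ½[√(1 + 8Fr₁²) − 1] = ½[√122.80 − 1] = 5.041.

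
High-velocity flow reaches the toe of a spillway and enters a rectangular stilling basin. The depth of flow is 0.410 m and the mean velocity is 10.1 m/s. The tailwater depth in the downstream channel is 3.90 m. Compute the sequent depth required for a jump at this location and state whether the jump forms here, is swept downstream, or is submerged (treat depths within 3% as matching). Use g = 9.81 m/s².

y₂ = 2.72 m; the jump is submerged

Fr₁ = V₁/√(g·y₁) = 10.1/√(9.81×0.410) = 5.04.
Bélanger equation: y₂/y₁ = ½[√(1 + 8Fr₁²) − 1] = ½[√203.9 − 1] = 6.64.
y₂ = 6.64 × 0.410 = 2.72 m.
Tailwater y_tw = 3.90 m: y_tw > y₂, so the jump is submerged.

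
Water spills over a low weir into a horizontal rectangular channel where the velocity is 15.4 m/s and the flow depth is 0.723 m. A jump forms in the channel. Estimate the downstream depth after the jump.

y₂ = 5.56 m

Fr₁ = V₁/√(g·y₁) = 15.4/√(9.81×0.723) = 5.78.
Conjugate-depth relation: y₂/y₁ = ½[√(1 + 8Fr₁²) − 1] = ½[√268.5 − 1] = 7.69.
y₂ = 7.69 × 0.723 = 5.56 m.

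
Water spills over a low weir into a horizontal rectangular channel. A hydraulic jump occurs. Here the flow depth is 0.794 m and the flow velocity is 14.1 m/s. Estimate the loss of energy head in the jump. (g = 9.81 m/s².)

Fr₁ = V₁/√(g·y₁) = 14.1/√(9.81×0.794) = 5.05.
Sequent-depth ratio: y₂/y₁ = ½[√(1 + 8Fr₁²) − 1] = ½[√205.2 − 1] = 6.66.
y₂ = 6.66 × 0.794 = 5.29 m.
Head loss: ΔE = (y₂ − y₁)³/(4y₁y₂) = (5.29 − 0.794)³/(4×0.794×5.29) = 90.9/16.8 = 5.41 m.

ΔE = 5.41 m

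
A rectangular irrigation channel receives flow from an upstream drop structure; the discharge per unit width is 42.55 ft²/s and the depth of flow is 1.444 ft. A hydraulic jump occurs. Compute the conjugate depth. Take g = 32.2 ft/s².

V₁ = q/y₁ = 42.55/1.444 = 29.47 ft/s. Fr₁ = V₁/√(g·y₁) = 29.47/√(32.2×1.444) = 4.321.
Bélanger equation: y₂/y₁ = ½[√(1 + 8Fr₁²) − 1] = ½[√150.39 − 1] = 5.632.
y₂ = 5.632 × 1.444 = 8.132 ft.

y₂ = 8.132 ft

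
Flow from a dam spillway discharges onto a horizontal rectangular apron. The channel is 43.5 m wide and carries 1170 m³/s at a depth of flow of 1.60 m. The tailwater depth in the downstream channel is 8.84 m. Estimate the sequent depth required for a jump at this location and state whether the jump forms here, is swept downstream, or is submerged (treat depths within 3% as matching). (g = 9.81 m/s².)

q = Q/b = 1170/43.5 = 26.9 m²/s; V₁ = q/y₁ = 16.8 m/s. Fr₁ = V₁/√(g·y₁) = 4.24.
By Bélanger, y₂/y₁ = ½[√(1 + 8Fr₁²) − 1] = ½[√145.0 − 1] = 5.52.
y₂ = 5.52 × 1.60 = 8.83 m.
Tailwater y_tw = 8.84 m: y_tw ≈ y₂, so the jump forms here.

y₂ = 8.83 m; the jump forms here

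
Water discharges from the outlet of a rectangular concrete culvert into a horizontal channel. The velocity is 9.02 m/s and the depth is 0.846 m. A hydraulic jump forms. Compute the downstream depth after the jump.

Fr₁ = V₁/√(g·y₁) = 9.02/√(9.81×0.846) = 3.13.
By Bélanger, y₂/y₁ = ½[√(1 + 8Fr₁²) − 1] = ½[√79.43 − 1] = 3.96.
y₂ = 3.96 × 0.846 = 3.35 m.

y₂ = 3.35 m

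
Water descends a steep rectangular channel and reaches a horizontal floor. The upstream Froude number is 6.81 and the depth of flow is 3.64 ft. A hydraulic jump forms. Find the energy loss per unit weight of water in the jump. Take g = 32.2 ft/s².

Fr₁ = 6.81 (given).
Conjugate-depth relation: y₂/y₁ = ½[√(1 + 8Fr₁²) − 1] = ½[√372.0 − 1] = 9.14.
y₂ = 9.14 × 3.64 = 33.3 ft.
Head loss: ΔE = (y₂ − y₁)³/(4y₁y₂) = (33.3 − 3.64)³/(4×3.64×33.3) = 26048/485 = 53.8 ft.

ΔE = 53.8 ft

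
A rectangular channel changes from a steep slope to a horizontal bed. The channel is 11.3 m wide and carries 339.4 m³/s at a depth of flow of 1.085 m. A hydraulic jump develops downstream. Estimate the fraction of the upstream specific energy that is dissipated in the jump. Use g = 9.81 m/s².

ΔE/E₁ = 0.682 (68.2%)

q = Q/b = 339.4/11.3 = 30.04 m²/s; V₁ = q/y₁ = 27.68 m/s. Fr₁ = V₁/√(g·y₁) = 8.485.
Conjugate-depth relation: y₂/y₁ = ½[√(1 + 8Fr₁²) − 1] = ½[√576.97 − 1] = 11.51.
y₂ = 11.51 × 1.085 = 12.49 m.
E₁ = y₁ + V₁²/2g = 40.14 m. ΔE = (y₂ − y₁)³/(4y₁y₂) = 27.36 m. ΔE/E₁ = 27.36/40.14 = 0.682.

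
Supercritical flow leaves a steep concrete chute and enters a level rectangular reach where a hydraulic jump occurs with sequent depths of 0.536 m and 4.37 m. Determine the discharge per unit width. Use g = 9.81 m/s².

For a rectangular channel the momentum equation gives q² = ½·g·y₁·y₂·(y₁ + y₂) = ½×9.81×0.536×4.37×4.91 = 56.4.
q = √56.4 = 7.51 m²/s.

q = 7.51 m²/s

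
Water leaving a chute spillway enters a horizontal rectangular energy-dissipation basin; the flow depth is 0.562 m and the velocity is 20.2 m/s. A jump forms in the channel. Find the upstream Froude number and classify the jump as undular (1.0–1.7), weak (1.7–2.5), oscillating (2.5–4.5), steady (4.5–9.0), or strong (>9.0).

Fr₁ = 8.60; steady jump

Fr₁ = V₁/√(g·y₁) = 20.2/√(9.81×0.562) = 8.60.
Fr₁ = 8.60 lies in the steady range.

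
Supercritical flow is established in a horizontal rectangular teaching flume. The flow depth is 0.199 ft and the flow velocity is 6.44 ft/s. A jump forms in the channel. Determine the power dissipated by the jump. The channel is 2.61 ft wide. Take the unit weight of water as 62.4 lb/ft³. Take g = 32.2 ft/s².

Fr₁ = V₁/√(g·y₁) = 6.44/√(32.2×0.199) = 2.54.
From the momentum equation for a rectangular channel, y₂/y₁ = ½[√(1 + 8Fr₁²) − 1] = ½[√52.78 − 1] = 3.13.
y₂ = 3.13 × 0.199 = 0.623 ft.
q = V₁·y₁ = 6.44 × 0.199 = 1.28 ft²/s. V₂ = q/y₂ = 1.28/0.623 = 2.06 ft/s. E₁ = y₁ + V₁²/2g = 0.843 ft; E₂ = y₂ + V₂²/2g = 0.689 ft. ΔE = E₁ − E₂ = 0.154 ft.
Q = q·b = 1.28 × 2.61 = 3.34 cfs. P = γ·Q·ΔE/550 = 62.4 × 3.34 × 0.154 / 550 = 0.0584 hp.

P = 0.0584 hp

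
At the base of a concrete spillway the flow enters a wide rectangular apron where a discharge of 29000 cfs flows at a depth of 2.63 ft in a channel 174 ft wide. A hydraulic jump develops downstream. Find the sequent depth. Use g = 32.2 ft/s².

q = Q/b = 29000/174 = 167 ft²/s; V₁ = q/y₁ = 63.4 ft/s. Fr₁ = V₁/√(g·y₁) = 6.89.
Bélanger equation: y₂/y₁ = ½[√(1 + 8Fr₁²) − 1] = ½[√380.4 − 1] = 9.25.
y₂ = 9.25 × 2.63 = 24.3 ft.

y₂ = 24.3 ft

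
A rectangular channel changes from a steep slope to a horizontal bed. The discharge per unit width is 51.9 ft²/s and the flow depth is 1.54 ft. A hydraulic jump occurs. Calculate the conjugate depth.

y₂ = 9.68 ft

V₁ = q/y₁ = 51.9/1.54 = 33.7 ft/s. Fr₁ = V₁/√(g·y₁) = 33.7/√(32.2×1.54) = 4.79.
By Bélanger, y₂/y₁ = ½[√(1 + 8Fr₁²) − 1] = ½[√184.2 − 1] = 6.29.
y₂ = 6.29 × 1.54 = 9.68 ft.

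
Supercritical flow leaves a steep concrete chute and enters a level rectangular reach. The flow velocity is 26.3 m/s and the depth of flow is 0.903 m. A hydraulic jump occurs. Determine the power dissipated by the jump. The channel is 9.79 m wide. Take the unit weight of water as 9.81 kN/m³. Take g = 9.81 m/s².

P = 57183 kW

Fr₁ = V₁/√(g·y₁) = 26.3/√(9.81×0.903) = 8.84.
Sequent-depth ratio: y₂/y₁ = ½[√(1 + 8Fr₁²) − 1] = ½[√625.7 − 1] = 12.0.
y₂ = 12.0 × 0.903 = 10.8 m.
Head loss: ΔE = (y₂ − y₁)³/(4y₁y₂) = (10.8 − 0.903)³/(4×0.903×10.8) = 982/39.2 = 25.1 m.
q = V₁·y₁ = 26.3 × 0.903 = 23.7 m²/s. Q = q·b = 23.7 × 9.79 = 233 m³/s. P = γ·Q·ΔE = 9.81 × 233 × 25.1 = 57183 kW.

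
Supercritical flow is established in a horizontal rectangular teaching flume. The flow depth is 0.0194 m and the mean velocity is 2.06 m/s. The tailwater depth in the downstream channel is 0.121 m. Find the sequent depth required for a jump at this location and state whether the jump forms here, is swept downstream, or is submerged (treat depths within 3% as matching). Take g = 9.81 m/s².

Fr₁ = V₁/√(g·y₁) = 2.06/√(9.81×0.0194) = 4.72.
By Bélanger, y₂/y₁ = ½[√(1 + 8Fr₁²) − 1] = ½[√179.4 − 1] = 6.20.
y₂ = 6.20 × 0.0194 = 0.120 m.
Tailwater y_tw = 0.121 m: y_tw ≈ y₂, so the jump forms here.

y₂ = 0.120 m; the jump forms here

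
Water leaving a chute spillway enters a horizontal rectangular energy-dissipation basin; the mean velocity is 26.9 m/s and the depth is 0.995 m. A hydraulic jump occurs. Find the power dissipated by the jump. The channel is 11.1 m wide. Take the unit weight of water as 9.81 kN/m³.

Fr₁ = V₁/√(g·y₁) = 26.9/√(9.81×0.995) = 8.61.
Sequent-depth ratio: y₂/y₁ = ½[√(1 + 8Fr₁²) − 1] = ½[√594.1 − 1] = 11.7.
y₂ = 11.7 × 0.995 = 11.6 m.
q = V₁·y₁ = 26.9 × 0.995 = 26.8 m²/s. V₂ = q/y₂ = 26.8/11.6 = 2.30 m/s. E₁ = y₁ + V₁²/2g = 37.9 m; E₂ = y₂ + V₂²/2g = 11.9 m. ΔE = E₁ − E₂ = 26.0 m.
Q = q·b = 26.8 × 11.1 = 297 m³/s. P = γ·Q·ΔE = 9.81 × 297 × 26.0 = 75713 kW.

P = 75713 kW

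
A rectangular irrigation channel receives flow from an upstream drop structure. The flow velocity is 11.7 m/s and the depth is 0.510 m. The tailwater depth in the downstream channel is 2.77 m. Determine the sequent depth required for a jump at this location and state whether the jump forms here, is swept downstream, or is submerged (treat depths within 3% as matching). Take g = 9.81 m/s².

Fr₁ = V₁/√(g·y₁) = 11.7/√(9.81×0.510) = 5.23.
Sequent-depth ratio: y₂/y₁ = ½[√(1 + 8Fr₁²) − 1] = ½[√219.9 − 1] = 6.91.
y₂ = 6.91 × 0.510 = 3.53 m.
Tailwater y_tw = 2.77 m: y_tw < y₂, so the jump is swept downstream.

y₂ = 3.53 m; the jump is swept downstream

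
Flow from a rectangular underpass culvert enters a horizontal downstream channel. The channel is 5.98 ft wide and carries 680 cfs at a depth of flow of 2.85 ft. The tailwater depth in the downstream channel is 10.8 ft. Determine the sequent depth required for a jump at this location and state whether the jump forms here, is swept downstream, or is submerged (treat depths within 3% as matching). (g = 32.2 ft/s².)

q = Q/b = 680/5.98 = 114 ft²/s; V₁ = q/y₁ = 39.9 ft/s. Fr₁ = V₁/√(g·y₁) = 4.16.
Conjugate-depth relation: y₂/y₁ = ½[√(1 + 8Fr₁²) − 1] = ½[√139.8 − 1] = 5.41.
y₂ = 5.41 × 2.85 = 15.4 ft.
Tailwater y_tw = 10.8 ft: y_tw < y₂, so the jump is swept downstream.

y₂ = 15.4 ft; the jump is swept downstream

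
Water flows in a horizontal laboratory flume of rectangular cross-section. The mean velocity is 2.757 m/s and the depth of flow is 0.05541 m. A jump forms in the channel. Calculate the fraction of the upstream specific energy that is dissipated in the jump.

Fr₁ = V₁/√(g·y₁) = 2.757/√(9.81×0.05541) = 3.739.
From the momentum equation for a rectangular channel, y₂/y₁ = ½[√(1 + 8Fr₁²) − 1] = ½[√112.87 − 1] = 4.812.
y₂ = 4.812 × 0.05541 = 0.2666 m.
E₁ = y₁ + V₁²/2g = 0.4428 m. ΔE = (y₂ − y₁)³/(4y₁y₂) = 0.1595 m. ΔE/E₁ = 0.1595/0.4428 = 0.360.

ΔE/E₁ = 0.360 (36.0%)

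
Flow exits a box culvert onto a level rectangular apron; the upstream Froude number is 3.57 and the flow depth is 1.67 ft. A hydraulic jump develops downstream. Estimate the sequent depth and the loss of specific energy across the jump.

Fr₁ = 3.57 (given).
Bélanger equation: y₂/y₁ = ½[√(1 + 8Fr₁²) − 1] = ½[√103.0 − 1] = 4.57.
y₂ = 4.57 × 1.67 = 7.64 ft.
V₁ = Fr₁·√(g·y₁) = 3.57×√(32.2×1.67) = 26.2 ft/s; q = V₁·y₁ = 43.7 ft²/s. V₂ = q/y₂ = 43.7/7.64 = 5.72 ft/s. E₁ = y₁ + V₁²/2g = 12.3 ft; E₂ = y₂ + V₂²/2g = 8.15 ft. ΔE = E₁ − E₂ = 4.17 ft.

y₂ = 7.64 ft; ΔE = 4.17 ft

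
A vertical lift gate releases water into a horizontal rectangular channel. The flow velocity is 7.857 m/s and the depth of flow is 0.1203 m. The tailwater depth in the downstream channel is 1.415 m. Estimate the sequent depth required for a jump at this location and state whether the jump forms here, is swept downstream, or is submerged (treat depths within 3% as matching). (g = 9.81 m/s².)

y₂ = 1.172 m; the jump is submerged

Fr₁ = V₁/√(g·y₁) = 7.857/√(9.81×0.1203) = 7.233.
Bélanger equation: y₂/y₁ = ½[√(1 + 8Fr₁²) − 1] = ½[√419.47 − 1] = 9.741.
y₂ = 9.741 × 0.1203 = 1.172 m.
Tailwater y_tw = 1.415 m: y_tw > y₂, so the jump is submerged.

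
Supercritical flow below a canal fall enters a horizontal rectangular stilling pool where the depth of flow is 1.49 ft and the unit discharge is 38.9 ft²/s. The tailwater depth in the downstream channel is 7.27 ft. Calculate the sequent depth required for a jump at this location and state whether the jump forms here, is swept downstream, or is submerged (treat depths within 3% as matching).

V₁ = q/y₁ = 38.9/1.49 = 26.1 ft/s. Fr₁ = V₁/√(g·y₁) = 26.1/√(32.2×1.49) = 3.77.
By Bélanger, y₂/y₁ = ½[√(1 + 8Fr₁²) − 1] = ½[√114.7 − 1] = 4.85.
y₂ = 4.85 × 1.49 = 7.23 ft.
Tailwater y_tw = 7.27 ft: y_tw ≈ y₂, so the jump forms here.

y₂ = 7.23 ft; the jump forms here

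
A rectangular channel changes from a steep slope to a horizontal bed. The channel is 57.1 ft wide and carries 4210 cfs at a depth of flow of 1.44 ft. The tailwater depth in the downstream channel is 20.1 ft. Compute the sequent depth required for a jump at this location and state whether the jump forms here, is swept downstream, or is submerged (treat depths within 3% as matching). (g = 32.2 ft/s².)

q = Q/b = 4210/57.1 = 73.7 ft²/s; V₁ = q/y₁ = 51.2 ft/s. Fr₁ = V₁/√(g·y₁) = 7.52.
Conjugate-depth relation: y₂/y₁ = ½[√(1 + 8Fr₁²) − 1] = ½[√453.3 − 1] = 10.1.
y₂ = 10.1 × 1.44 = 14.6 ft.
Tailwater y_tw = 20.1 ft: y_tw > y₂, so the jump is submerged.

y₂ = 14.6 ft; the jump is submerged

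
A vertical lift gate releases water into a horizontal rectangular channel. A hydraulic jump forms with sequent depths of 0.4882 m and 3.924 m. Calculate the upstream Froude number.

For a rectangular channel the momentum equation gives q² = ½·g·y₁·y₂·(y₁ + y₂) = ½×9.81×0.4882×3.924×4.412 = 41.46.
q = √41.46 = 6.439 m²/s.
V₁ = q/y₁ = 13.19 m/s; Fr₁ = V₁/√(g·y₁) = 6.027.

Fr₁ = 6.027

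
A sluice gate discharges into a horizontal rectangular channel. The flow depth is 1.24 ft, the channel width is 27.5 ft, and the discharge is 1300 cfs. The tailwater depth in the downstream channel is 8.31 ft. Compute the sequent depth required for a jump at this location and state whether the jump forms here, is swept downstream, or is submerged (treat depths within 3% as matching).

y₂ = 9.98 ft; the jump is swept downstream

q = Q/b = 1300/27.5 = 47.3 ft²/s; V₁ = q/y₁ = 38.1 ft/s. Fr₁ = V₁/√(g·y₁) = 6.03.
From the momentum equation for a rectangular channel, y₂/y₁ = ½[√(1 + 8Fr₁²) − 1] = ½[√292.2 − 1] = 8.05.
y₂ = 8.05 × 1.24 = 9.98 ft.
Tailwater y_tw = 8.31 ft: y_tw < y₂, so the jump is swept downstream.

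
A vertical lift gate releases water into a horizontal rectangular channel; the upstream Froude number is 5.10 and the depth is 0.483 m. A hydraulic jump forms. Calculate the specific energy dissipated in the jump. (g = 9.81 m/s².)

ΔE = 3.38 m

Fr₁ = 5.10 (given).
By Bélanger, y₂/y₁ = ½[√(1 + 8Fr₁²) − 1] = ½[√209.1 − 1] = 6.73.
y₂ = 6.73 × 0.483 = 3.25 m.
Head loss: ΔE = (y₂ − y₁)³/(4y₁y₂) = (3.25 − 0.483)³/(4×0.483×3.25) = 21.2/6.28 = 3.38 m.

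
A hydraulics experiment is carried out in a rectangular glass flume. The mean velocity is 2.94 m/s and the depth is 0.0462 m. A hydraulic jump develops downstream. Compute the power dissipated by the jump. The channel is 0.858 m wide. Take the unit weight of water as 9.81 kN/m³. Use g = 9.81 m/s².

Fr₁ = V₁/√(g·y₁) = 2.94/√(9.81×0.0462) = 4.37.
Conjugate-depth relation: y₂/y₁ = ½[√(1 + 8Fr₁²) − 1] = ½[√153.6 − 1] = 5.70.
y₂ = 5.70 × 0.0462 = 0.263 m.
q = V₁·y₁ = 2.94 × 0.0462 = 0.136 m²/s. V₂ = q/y₂ = 0.136/0.263 = 0.516 m/s. E₁ = y₁ + V₁²/2g = 0.487 m; E₂ = y₂ + V₂²/2g = 0.277 m. ΔE = E₁ − E₂ = 0.210 m.
Q = q·b = 0.136 × 0.858 = 0.117 m³/s. P = γ·Q·ΔE = 9.81 × 0.117 × 0.210 = 0.240 kW.

P = 0.240 kW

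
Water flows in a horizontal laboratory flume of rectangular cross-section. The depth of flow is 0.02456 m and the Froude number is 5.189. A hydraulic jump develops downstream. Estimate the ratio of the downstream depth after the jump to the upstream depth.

Fr₁ = 5.189 (given).
Sequent-depth ratio: y₂/y₁ = ½[√(1 + 8Fr₁²) − 1] = ½[√216.41 − 1] = 6.855.

y₂/y₁ = 6.855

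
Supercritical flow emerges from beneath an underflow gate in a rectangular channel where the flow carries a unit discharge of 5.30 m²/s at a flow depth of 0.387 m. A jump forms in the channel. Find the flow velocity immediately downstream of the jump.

V₁ = q/y₁ = 5.30/0.387 = 13.7 m/s. Fr₁ = V₁/√(g·y₁) = 13.7/√(9.81×0.387) = 7.03.
Sequent-depth ratio: y₂/y₁ = ½[√(1 + 8Fr₁²) − 1] = ½[√396.2 − 1] = 9.45.
y₂ = 9.45 × 0.387 = 3.66 m.
V₂ = q/y₂ = 5.30/3.66 = 1.45 m/s.

V₂ = 1.45 m/s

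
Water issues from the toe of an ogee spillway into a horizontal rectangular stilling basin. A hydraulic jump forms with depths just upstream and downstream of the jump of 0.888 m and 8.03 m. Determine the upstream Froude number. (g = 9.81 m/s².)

Fr₁ = 6.74

For a rectangular channel the momentum equation gives q² = ½·g·y₁·y₂·(y₁ + y₂) = ½×9.81×0.888×8.03×8.92 = 312.
q = √312 = 17.7 m²/s.
V₁ = q/y₁ = 19.9 m/s; Fr₁ = V₁/√(g·y₁) = 6.74.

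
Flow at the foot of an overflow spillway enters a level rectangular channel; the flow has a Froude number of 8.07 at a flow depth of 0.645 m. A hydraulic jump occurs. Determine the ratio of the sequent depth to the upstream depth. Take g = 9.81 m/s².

Fr₁ = 8.07 (given).
Sequent-depth ratio: y₂/y₁ = ½[√(1 + 8Fr₁²) − 1] = ½[√522.0 − 1] = 10.9.

y₂/y₁ = 10.9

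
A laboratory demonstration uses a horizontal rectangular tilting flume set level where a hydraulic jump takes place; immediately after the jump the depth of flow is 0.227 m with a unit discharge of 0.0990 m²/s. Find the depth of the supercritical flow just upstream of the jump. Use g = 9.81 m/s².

y₁ = 0.0338 m

V₂ = q/y₂ = 0.0990/0.227 = 0.436 m/s; Fr₂ = V₂/√(g·y₂) = 0.292.
From the momentum equation (using Fr₂), y₁/y₂ = ½[√(1 + 8Fr₂²) − 1] = ½[√1.683 − 1] = 0.149.
y₁ = 0.149 × 0.227 = 0.0338 m.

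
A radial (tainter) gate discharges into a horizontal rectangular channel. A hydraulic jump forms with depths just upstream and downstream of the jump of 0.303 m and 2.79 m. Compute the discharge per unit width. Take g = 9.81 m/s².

For a rectangular channel the momentum equation gives q² = ½·g·y₁·y₂·(y₁ + y₂) = ½×9.81×0.303×2.79×3.09 = 12.8.
q = √12.8 = 3.58 m²/s.

q = 3.58 m²/s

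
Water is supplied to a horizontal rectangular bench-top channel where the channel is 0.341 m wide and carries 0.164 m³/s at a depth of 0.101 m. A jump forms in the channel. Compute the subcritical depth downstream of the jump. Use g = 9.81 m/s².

q = Q/b = 0.164/0.341 = 0.481 m²/s; V₁ = q/y₁ = 4.76 m/s. Fr₁ = V₁/√(g·y₁) = 4.78.
Sequent-depth ratio: y₂/y₁ = ½[√(1 + 8Fr₁²) − 1] = ½[√184.1 − 1] = 6.28.
y₂ = 6.28 × 0.101 = 0.635 m.

y₂ = 0.635 m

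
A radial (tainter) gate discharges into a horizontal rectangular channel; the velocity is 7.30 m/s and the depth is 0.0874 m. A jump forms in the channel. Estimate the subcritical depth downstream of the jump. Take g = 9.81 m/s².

Fr₁ = V₁/√(g·y₁) = 7.30/√(9.81×0.0874) = 7.88.
Conjugate-depth relation: y₂/y₁ = ½[√(1 + 8Fr₁²) − 1] = ½[√498.2 − 1] = 10.7.
y₂ = 10.7 × 0.0874 = 0.932 m.

y₂ = 0.932 m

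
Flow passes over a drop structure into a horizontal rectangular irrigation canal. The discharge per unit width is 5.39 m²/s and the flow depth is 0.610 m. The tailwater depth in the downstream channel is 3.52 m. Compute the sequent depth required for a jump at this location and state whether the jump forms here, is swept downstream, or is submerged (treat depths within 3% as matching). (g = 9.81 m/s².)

V₁ = q/y₁ = 5.39/0.610 = 8.84 m/s. Fr₁ = V₁/√(g·y₁) = 8.84/√(9.81×0.610) = 3.61.
From the momentum equation for a rectangular channel, y₂/y₁ = ½[√(1 + 8Fr₁²) − 1] = ½[√105.4 − 1] = 4.63.
y₂ = 4.63 × 0.610 = 2.83 m.
Tailwater y_tw = 3.52 m: y_tw > y₂, so the jump is submerged.

y₂ = 2.83 m; the jump is submerged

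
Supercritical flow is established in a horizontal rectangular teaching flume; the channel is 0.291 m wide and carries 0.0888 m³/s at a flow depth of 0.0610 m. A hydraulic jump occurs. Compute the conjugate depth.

y₂ = 0.528 m

q = Q/b = 0.0888/0.291 = 0.305 m²/s; V₁ = q/y₁ = 5.00 m/s. Fr₁ = V₁/√(g·y₁) = 6.47.
Conjugate-depth relation: y₂/y₁ = ½[√(1 + 8Fr₁²) − 1] = ½[√335.6 − 1] = 8.66.
y₂ = 8.66 × 0.0610 = 0.528 m.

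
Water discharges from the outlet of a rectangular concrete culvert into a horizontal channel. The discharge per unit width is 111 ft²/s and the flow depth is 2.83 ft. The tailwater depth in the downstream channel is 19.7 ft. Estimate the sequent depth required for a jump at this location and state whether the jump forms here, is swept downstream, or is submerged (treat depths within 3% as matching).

V₁ = q/y₁ = 111/2.83 = 39.2 ft/s. Fr₁ = V₁/√(g·y₁) = 39.2/√(32.2×2.83) = 4.11.
By Bélanger, y₂/y₁ = ½[√(1 + 8Fr₁²) − 1] = ½[√136.1 − 1] = 5.33.
y₂ = 5.33 × 2.83 = 15.1 ft.
Tailwater y_tw = 19.7 ft: y_tw > y₂, so the jump is submerged.

y₂ = 15.1 ft; the jump is submerged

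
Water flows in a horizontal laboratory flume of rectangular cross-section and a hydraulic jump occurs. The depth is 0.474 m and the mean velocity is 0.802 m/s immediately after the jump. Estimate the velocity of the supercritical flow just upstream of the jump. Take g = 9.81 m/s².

V₁ = 3.55 m/s

Fr₂ = V₂/√(g·y₂) = 0.802/√(9.81×0.474) = 0.372.
Applying the sequent-depth relation in reverse, y₁/y₂ = ½[√(1 + 8Fr₂²) − 1] = ½[√2.107 − 1] = 0.226.
y₁ = 0.226 × 0.474 = 0.107 m.
V₁ = q/y₁ = 0.380/0.107 = 3.55 m/s.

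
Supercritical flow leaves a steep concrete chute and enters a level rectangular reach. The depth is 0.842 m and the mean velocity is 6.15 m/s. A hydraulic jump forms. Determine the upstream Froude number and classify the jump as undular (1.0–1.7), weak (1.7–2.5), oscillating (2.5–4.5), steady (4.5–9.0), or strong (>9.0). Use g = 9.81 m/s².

Fr₁ = V₁/√(g·y₁) = 6.15/√(9.81×0.842) = 2.14.
Fr₁ = 2.14 lies in the weak range.

Fr₁ = 2.14; weak jump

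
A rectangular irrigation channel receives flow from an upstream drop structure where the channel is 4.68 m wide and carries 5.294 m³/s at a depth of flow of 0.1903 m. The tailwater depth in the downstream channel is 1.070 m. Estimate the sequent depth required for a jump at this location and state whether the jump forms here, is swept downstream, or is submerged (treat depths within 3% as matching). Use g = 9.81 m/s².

q = Q/b = 5.294/4.68 = 1.131 m²/s; V₁ = q/y₁ = 5.944 m/s. Fr₁ = V₁/√(g·y₁) = 4.351.
Bélanger equation: y₂/y₁ = ½[√(1 + 8Fr₁²) − 1] = ½[√152.42 − 1] = 5.673.
y₂ = 5.673 × 0.1903 = 1.080 m.
Tailwater y_tw = 1.070 m: y_tw ≈ y₂, so the jump forms here.

y₂ = 1.080 m; the jump forms here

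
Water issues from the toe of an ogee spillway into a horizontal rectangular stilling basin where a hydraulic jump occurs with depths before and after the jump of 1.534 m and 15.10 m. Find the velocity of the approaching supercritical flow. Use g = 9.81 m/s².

For a rectangular channel the momentum equation gives q² = ½·g·y₁·y₂·(y₁ + y₂) = ½×9.81×1.534×15.10×16.63 = 1890.
q = √1890 = 43.47 m²/s.
V₁ = q/y₁ = 43.47/1.534 = 28.34 m/s.

V₁ = 28.34 m/s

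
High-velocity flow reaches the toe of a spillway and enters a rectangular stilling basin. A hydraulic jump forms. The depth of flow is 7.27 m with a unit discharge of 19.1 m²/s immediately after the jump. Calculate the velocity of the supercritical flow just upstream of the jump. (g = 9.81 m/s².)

V₂ = q/y₂ = 19.1/7.27 = 2.63 m/s; Fr₂ = V₂/√(g·y₂) = 0.311.
Since the conjugate-depth ratio holds either way, y₁/y₂ = ½[√(1 + 8Fr₂²) − 1] = ½[√1.774 − 1] = 0.166.
y₁ = 0.166 × 7.27 = 1.21 m.
V₁ = q/y₁ = 19.1/1.21 = 15.8 m/s.

V₁ = 15.8 m/s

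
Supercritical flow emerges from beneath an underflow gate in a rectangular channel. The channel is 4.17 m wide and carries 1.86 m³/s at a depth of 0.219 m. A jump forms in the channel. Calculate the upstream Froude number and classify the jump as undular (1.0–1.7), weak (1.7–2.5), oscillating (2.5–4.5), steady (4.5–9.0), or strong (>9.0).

q = Q/b = 1.86/4.17 = 0.446 m²/s; V₁ = q/y₁ = 2.04 m/s. Fr₁ = V₁/√(g·y₁) = 1.39.
Fr₁ = 1.39 lies in the undular range.

Fr₁ = 1.39; undular jump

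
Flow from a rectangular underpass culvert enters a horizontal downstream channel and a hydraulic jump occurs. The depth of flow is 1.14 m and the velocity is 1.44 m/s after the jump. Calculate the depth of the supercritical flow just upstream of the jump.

Fr₂ = V₂/√(g·y₂) = 1.44/√(9.81×1.14) = 0.431.
The Bélanger relation is symmetric: y₁/y₂ = ½[√(1 + 8Fr₂²) − 1] = ½[√2.483 − 1] = 0.288.
y₁ = 0.288 × 1.14 = 0.328 m.

y₁ = 0.328 m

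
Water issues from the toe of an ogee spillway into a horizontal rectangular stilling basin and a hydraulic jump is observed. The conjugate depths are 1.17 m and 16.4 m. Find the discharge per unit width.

For a rectangular channel the momentum equation gives q² = ½·g·y₁·y₂·(y₁ + y₂) = ½×9.81×1.17×16.4×17.6 = 1654.
q = √1654 = 40.7 m²/s.

q = 40.7 m²/s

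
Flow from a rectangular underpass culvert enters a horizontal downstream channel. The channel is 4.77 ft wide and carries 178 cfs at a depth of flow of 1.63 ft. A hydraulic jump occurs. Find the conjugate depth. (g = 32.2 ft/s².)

q = Q/b = 178/4.77 = 37.3 ft²/s; V₁ = q/y₁ = 22.9 ft/s. Fr₁ = V₁/√(g·y₁) = 3.16.
Bélanger equation: y₂/y₁ = ½[√(1 + 8Fr₁²) − 1] = ½[√80.89 − 1] = 4.00.
y₂ = 4.00 × 1.63 = 6.51 ft.

y₂ = 6.51 ft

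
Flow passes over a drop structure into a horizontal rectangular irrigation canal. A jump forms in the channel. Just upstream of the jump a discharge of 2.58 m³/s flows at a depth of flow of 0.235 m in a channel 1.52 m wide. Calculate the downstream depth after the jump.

y₂ = 1.47 m

q = Q/b = 2.58/1.52 = 1.70 m²/s; V₁ = q/y₁ = 7.22 m/s. Fr₁ = V₁/√(g·y₁) = 4.76.
By Bélanger, y₂/y₁ = ½[√(1 + 8Fr₁²) − 1] = ½[√182.0 − 1] = 6.25.
y₂ = 6.25 × 0.235 = 1.47 m.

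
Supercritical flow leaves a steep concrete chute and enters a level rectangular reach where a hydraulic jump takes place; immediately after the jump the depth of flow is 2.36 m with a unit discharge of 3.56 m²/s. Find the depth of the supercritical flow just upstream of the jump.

y₁ = 0.397 m

V₂ = q/y₂ = 3.56/2.36 = 1.51 m/s; Fr₂ = V₂/√(g·y₂) = 0.314.
From the momentum equation (using Fr₂), y₁/y₂ = ½[√(1 + 8Fr₂²) − 1] = ½[√1.786 − 1] = 0.168.
y₁ = 0.168 × 2.36 = 0.397 m.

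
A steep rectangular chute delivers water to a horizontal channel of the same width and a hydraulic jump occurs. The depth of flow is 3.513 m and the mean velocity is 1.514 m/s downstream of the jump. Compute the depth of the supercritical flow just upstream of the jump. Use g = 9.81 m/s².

Fr₂ = V₂/√(g·y₂) = 1.514/√(9.81×3.513) = 0.2579.
From the momentum equation (using Fr₂), y₁/y₂ = ½[√(1 + 8Fr₂²) − 1] = ½[√1.5321 − 1] = 0.1189.
y₁ = 0.1189 × 3.513 = 0.4177 m.

y₁ = 0.4177 m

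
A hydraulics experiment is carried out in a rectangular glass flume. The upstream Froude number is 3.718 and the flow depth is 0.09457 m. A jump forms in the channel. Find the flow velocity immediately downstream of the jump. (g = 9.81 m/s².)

V₂ = 0.7489 m/s

Fr₁ = 3.718 (given).
Bélanger equation: y₂/y₁ = ½[√(1 + 8Fr₁²) − 1] = ½[√111.59 − 1] = 4.782.
y₂ = 4.782 × 0.09457 = 0.4522 m.
V₁ = Fr₁·√(g·y₁) = 3.718×√(9.81×0.09457) = 3.581 m/s; q = V₁·y₁ = 0.3387 m²/s.
V₂ = q/y₂ = 0.3387/0.4522 = 0.7489 m/s.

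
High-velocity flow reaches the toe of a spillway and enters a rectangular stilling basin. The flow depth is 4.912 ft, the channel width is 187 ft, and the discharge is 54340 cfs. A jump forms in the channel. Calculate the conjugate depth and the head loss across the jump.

y₂ = 30.31 ft; ΔE = 27.52 ft

q = Q/b = 54340/187 = 290.6 ft²/s; V₁ = q/y₁ = 59.16 ft/s. Fr₁ = V₁/√(g·y₁) = 4.704.
By Bélanger, y₂/y₁ = ½[√(1 + 8Fr₁²) − 1] = ½[√178.02 − 1] = 6.171.
y₂ = 6.171 × 4.912 = 30.31 ft.
Head loss: ΔE = (y₂ − y₁)³/(4y₁y₂) = (30.31 − 4.912)³/(4×4.912×30.31) = 16388/595.6 = 27.52 ft.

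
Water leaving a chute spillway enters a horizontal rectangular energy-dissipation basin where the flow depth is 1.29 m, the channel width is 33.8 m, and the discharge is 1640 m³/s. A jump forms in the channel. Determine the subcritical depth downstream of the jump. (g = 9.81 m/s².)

q = Q/b = 1640/33.8 = 48.5 m²/s; V₁ = q/y₁ = 37.6 m/s. Fr₁ = V₁/√(g·y₁) = 10.6.
Conjugate-depth relation: y₂/y₁ = ½[√(1 + 8Fr₁²) − 1] = ½[√895.3 − 1] = 14.5.
y₂ = 14.5 × 1.29 = 18.7 m.

y₂ = 18.7 m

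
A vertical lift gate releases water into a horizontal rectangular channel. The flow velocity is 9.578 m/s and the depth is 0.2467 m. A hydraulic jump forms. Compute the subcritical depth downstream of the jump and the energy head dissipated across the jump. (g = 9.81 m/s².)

y₂ = 2.028 m; ΔE = 2.825 m

Fr₁ = V₁/√(g·y₁) = 9.578/√(9.81×0.2467) = 6.157.
Sequent-depth ratio: y₂/y₁ = ½[√(1 + 8Fr₁²) − 1] = ½[√304.25 − 1] = 8.221.
y₂ = 8.221 × 0.2467 = 2.028 m.
q = V₁·y₁ = 9.578 × 0.2467 = 2.363 m²/s. V₂ = q/y₂ = 2.363/2.028 = 1.165 m/s. E₁ = y₁ + V₁²/2g = 4.922 m; E₂ = y₂ + V₂²/2g = 2.097 m. ΔE = E₁ − E₂ = 2.825 m.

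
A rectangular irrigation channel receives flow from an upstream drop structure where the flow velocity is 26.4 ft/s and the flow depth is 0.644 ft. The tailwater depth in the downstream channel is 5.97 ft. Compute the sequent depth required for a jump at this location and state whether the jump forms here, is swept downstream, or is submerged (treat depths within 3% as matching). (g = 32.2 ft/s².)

y₂ = 4.97 ft; the jump is submerged

Fr₁ = V₁/√(g·y₁) = 26.4/√(32.2×0.644) = 5.80.
By Bélanger, y₂/y₁ = ½[√(1 + 8Fr₁²) − 1] = ½[√269.9 − 1] = 7.71.
y₂ = 7.71 × 0.644 = 4.97 ft.
Tailwater y_tw = 5.97 ft: y_tw > y₂, so the jump is submerged.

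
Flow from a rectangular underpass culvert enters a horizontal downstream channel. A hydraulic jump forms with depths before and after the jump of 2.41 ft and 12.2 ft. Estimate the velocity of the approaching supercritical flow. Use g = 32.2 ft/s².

For a rectangular channel the momentum equation gives q² = ½·g·y₁·y₂·(y₁ + y₂) = ½×32.2×2.41×12.2×14.6 = 6916.
q = √6916 = 83.2 ft²/s.
V₁ = q/y₁ = 83.2/2.41 = 34.5 ft/s.

V₁ = 34.5 ft/s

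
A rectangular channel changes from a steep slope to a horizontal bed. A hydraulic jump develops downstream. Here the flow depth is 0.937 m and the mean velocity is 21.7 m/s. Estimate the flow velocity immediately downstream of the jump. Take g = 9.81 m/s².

Fr₁ = V₁/√(g·y₁) = 21.7/√(9.81×0.937) = 7.16.
Conjugate-depth relation: y₂/y₁ = ½[√(1 + 8Fr₁²) − 1] = ½[√410.8 − 1] = 9.63.
y₂ = 9.63 × 0.937 = 9.03 m.
q = V₁·y₁ = 21.7 × 0.937 = 20.3 m²/s.
V₂ = q/y₂ = 20.3/9.03 = 2.25 m/s.

V₂ = 2.25 m/s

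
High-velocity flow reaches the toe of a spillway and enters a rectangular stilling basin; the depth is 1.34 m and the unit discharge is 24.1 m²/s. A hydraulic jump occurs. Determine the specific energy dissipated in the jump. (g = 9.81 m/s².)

V₁ = q/y₁ = 24.1/1.34 = 18.0 m/s. Fr₁ = V₁/√(g·y₁) = 18.0/√(9.81×1.34) = 4.96.
By Bélanger, y₂/y₁ = ½[√(1 + 8Fr₁²) − 1] = ½[√197.9 − 1] = 6.53.
y₂ = 6.53 × 1.34 = 8.75 m.
Head loss: ΔE = (y₂ − y₁)³/(4y₁y₂) = (8.75 − 1.34)³/(4×1.34×8.75) = 408/46.9 = 8.69 m.

ΔE = 8.69 m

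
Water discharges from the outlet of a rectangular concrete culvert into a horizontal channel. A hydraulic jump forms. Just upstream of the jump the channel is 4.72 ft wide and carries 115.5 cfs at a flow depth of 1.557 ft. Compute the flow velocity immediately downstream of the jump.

q = Q/b = 115.5/4.72 = 24.47 ft²/s; V₁ = q/y₁ = 15.72 ft/s. Fr₁ = V₁/√(g·y₁) = 2.220.
By Bélanger, y₂/y₁ = ½[√(1 + 8Fr₁²) − 1] = ½[√40.414 − 1] = 2.679.
y₂ = 2.679 × 1.557 = 4.171 ft.
V₂ = q/y₂ = 24.47/4.171 = 5.867 ft/s.

V₂ = 5.867 ft/s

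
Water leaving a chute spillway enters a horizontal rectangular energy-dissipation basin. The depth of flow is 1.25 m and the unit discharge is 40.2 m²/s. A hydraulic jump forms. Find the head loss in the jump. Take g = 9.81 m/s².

ΔE = 38.0 m

V₁ = q/y₁ = 40.2/1.25 = 32.2 m/s. Fr₁ = V₁/√(g·y₁) = 32.2/√(9.81×1.25) = 9.18.
Sequent-depth ratio: y₂/y₁ = ½[√(1 + 8Fr₁²) − 1] = ½[√675.8 − 1] = 12.5.
y₂ = 12.5 × 1.25 = 15.6 m.
V₂ = q/y₂ = 40.2/15.6 = 2.57 m/s. E₁ = y₁ + V₁²/2g = 54.0 m; E₂ = y₂ + V₂²/2g = 16.0 m. ΔE = E₁ − E₂ = 38.0 m.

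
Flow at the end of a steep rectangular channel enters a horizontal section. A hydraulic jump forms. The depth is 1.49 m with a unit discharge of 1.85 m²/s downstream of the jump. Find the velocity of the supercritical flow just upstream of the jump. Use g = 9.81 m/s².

V₁ = 6.94 m/s

V₂ = q/y₂ = 1.85/1.49 = 1.24 m/s; Fr₂ = V₂/√(g·y₂) = 0.325.
Since the conjugate-depth ratio holds either way, y₁/y₂ = ½[√(1 + 8Fr₂²) − 1] = ½[√1.844 − 1] = 0.179.
y₁ = 0.179 × 1.49 = 0.267 m.
V₁ = q/y₁ = 1.85/0.267 = 6.94 m/s.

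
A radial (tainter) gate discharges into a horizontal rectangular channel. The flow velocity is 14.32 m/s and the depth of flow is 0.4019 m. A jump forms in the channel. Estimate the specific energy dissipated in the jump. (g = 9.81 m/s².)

Fr₁ = V₁/√(g·y₁) = 14.32/√(9.81×0.4019) = 7.212.
Sequent-depth ratio: y₂/y₁ = ½[√(1 + 8Fr₁²) − 1] = ½[√417.09 − 1] = 9.711.
y₂ = 9.711 × 0.4019 = 3.903 m.
q = V₁·y₁ = 14.32 × 0.4019 = 5.755 m²/s. V₂ = q/y₂ = 5.755/3.903 = 1.475 m/s. E₁ = y₁ + V₁²/2g = 10.85 m; E₂ = y₂ + V₂²/2g = 4.014 m. ΔE = E₁ − E₂ = 6.840 m.

ΔE = 6.840 m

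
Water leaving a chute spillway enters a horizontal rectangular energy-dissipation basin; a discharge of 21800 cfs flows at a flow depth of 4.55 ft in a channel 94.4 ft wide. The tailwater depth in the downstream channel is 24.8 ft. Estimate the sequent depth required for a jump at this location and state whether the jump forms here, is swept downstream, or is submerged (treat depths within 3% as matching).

y₂ = 24.8 ft; the jump forms here

q = Q/b = 21800/94.4 = 231 ft²/s; V₁ = q/y₁ = 50.8 ft/s. Fr₁ = V₁/√(g·y₁) = 4.19.
By Bélanger, y₂/y₁ = ½[√(1 + 8Fr₁²) − 1] = ½[√141.7 − 1] = 5.45.
y₂ = 5.45 × 4.55 = 24.8 ft.
Tailwater y_tw = 24.8 ft: y_tw ≈ y₂, so the jump forms here.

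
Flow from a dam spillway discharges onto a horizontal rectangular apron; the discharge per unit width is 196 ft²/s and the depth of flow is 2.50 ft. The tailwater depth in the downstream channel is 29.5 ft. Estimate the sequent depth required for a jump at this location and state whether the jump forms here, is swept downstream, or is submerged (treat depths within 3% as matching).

y₂ = 29.7 ft; the jump forms here

V₁ = q/y₁ = 196/2.50 = 78.4 ft/s. Fr₁ = V₁/√(g·y₁) = 78.4/√(32.2×2.50) = 8.74.
Bélanger equation: y₂/y₁ = ½[√(1 + 8Fr₁²) − 1] = ½[√611.8 − 1] = 11.9.
y₂ = 11.9 × 2.50 = 29.7 ft.
Tailwater y_tw = 29.5 ft: y_tw ≈ y₂, so the jump forms here.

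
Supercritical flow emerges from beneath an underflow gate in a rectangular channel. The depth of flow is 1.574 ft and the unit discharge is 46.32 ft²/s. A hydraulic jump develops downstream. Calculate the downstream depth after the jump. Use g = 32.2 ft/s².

V₁ = q/y₁ = 46.32/1.574 = 29.43 ft/s. Fr₁ = V₁/√(g·y₁) = 29.43/√(32.2×1.574) = 4.134.
By Bélanger, y₂/y₁ = ½[√(1 + 8Fr₁²) − 1] = ½[√137.70 − 1] = 5.367.
y₂ = 5.367 × 1.574 = 8.448 ft.

y₂ = 8.448 ft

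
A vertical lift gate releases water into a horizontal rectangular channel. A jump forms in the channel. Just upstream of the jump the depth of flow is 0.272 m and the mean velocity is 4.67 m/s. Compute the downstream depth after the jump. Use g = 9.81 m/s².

y₂ = 0.972 m

Fr₁ = V₁/√(g·y₁) = 4.67/√(9.81×0.272) = 2.86.
Sequent-depth ratio: y₂/y₁ = ½[√(1 + 8Fr₁²) − 1] = ½[√66.39 − 1] = 3.57.
y₂ = 3.57 × 0.272 = 0.972 m.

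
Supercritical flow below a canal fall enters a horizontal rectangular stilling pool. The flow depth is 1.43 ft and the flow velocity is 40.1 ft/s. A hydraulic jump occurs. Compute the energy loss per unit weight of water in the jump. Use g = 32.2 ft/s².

ΔE = 14.7 ft

Fr₁ = V₁/√(g·y₁) = 40.1/√(32.2×1.43) = 5.91.
Sequent-depth ratio: y₂/y₁ = ½[√(1 + 8Fr₁²) − 1] = ½[√280.4 − 1] = 7.87.
y₂ = 7.87 × 1.43 = 11.3 ft.
Head loss: ΔE = (y₂ − y₁)³/(4y₁y₂) = (11.3 − 1.43)³/(4×1.43×11.3) = 949/64.4 = 14.7 ft.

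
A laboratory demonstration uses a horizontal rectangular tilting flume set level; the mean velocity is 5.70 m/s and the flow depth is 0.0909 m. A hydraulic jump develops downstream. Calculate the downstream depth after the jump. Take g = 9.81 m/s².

Fr₁ = V₁/√(g·y₁) = 5.70/√(9.81×0.0909) = 6.04.
By Bélanger, y₂/y₁ = ½[√(1 + 8Fr₁²) − 1] = ½[√292.5 − 1] = 8.05.
y₂ = 8.05 × 0.0909 = 0.732 m.

y₂ = 0.732 m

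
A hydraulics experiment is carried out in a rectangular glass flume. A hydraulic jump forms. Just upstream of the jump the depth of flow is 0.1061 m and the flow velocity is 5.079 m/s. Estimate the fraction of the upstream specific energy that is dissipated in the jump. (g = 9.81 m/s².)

ΔE/E₁ = 0.489 (48.9%)

Fr₁ = V₁/√(g·y₁) = 5.079/√(9.81×0.1061) = 4.978.
Conjugate-depth relation: y₂/y₁ = ½[√(1 + 8Fr₁²) − 1] = ½[√199.27 − 1] = 6.558.
y₂ = 6.558 × 0.1061 = 0.6958 m.
E₁ = y₁ + V₁²/2g = 1.421 m. ΔE = (y₂ − y₁)³/(4y₁y₂) = 0.6945 m. ΔE/E₁ = 0.6945/1.421 = 0.489.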